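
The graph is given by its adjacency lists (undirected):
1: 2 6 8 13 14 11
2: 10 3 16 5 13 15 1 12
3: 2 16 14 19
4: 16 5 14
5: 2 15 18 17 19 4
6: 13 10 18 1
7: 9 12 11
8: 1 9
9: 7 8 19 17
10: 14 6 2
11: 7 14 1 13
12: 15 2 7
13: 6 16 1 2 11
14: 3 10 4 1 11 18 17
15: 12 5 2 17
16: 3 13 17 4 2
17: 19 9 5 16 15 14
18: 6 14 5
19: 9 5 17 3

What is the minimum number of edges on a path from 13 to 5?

2

Level 0: 13
Level 1: 1, 2, 6, 11, 16
Level 2: 3, 4, 5, 7, 8, 10, 12, 14, 15, 17, 18
Level 3: 9, 19
5 first appears at level 2.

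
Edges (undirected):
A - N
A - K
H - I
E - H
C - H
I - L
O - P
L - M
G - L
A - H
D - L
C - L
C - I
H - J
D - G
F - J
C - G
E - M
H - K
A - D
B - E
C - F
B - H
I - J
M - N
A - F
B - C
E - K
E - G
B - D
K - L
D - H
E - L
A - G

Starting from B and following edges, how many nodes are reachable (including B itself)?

BFS from B visits: B, C, D, E, H, F, G, I, L, A, K, M, J, N
Reachable nodes: 14 of 16 total.

14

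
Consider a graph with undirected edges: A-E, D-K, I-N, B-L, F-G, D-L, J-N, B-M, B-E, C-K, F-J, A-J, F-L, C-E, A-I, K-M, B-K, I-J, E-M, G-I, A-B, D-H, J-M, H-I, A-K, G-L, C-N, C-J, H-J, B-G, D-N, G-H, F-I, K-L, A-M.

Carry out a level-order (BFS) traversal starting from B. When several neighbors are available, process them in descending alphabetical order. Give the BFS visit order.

B → M → L → K → G → E → A → J → F → D → C → I → H → N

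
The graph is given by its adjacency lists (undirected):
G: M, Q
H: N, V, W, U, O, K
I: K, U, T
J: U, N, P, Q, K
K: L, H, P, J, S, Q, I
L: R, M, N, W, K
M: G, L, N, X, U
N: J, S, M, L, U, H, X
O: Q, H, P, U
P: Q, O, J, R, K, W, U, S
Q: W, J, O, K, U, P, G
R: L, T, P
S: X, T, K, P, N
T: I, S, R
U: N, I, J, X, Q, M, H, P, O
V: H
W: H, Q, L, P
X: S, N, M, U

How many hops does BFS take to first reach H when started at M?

2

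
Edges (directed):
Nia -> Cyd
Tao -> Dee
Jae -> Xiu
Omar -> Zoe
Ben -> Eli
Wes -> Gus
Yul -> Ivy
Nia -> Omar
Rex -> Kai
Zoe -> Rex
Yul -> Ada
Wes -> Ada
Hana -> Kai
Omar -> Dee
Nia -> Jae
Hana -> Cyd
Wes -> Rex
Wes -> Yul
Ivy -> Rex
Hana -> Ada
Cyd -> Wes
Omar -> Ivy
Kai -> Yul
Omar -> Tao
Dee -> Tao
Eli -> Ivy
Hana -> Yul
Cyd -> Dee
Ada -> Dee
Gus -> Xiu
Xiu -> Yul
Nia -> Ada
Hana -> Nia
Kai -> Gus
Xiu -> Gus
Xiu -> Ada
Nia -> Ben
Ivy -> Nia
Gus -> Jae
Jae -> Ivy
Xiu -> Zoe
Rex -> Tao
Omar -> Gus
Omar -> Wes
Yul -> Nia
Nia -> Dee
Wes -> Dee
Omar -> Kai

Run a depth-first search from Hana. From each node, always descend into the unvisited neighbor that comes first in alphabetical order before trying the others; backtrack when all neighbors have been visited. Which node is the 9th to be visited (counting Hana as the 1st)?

Visit Hana
Hana → Ada
Ada → Dee
Dee → Tao
Hana → Cyd
Cyd → Wes
Wes → Gus
Gus → Jae
Jae → Ivy
Ivy → Nia
Nia → Ben
Ben → Eli
Nia → Omar
Omar → Kai
Kai → Yul
Omar → Zoe
Zoe → Rex
Jae → Xiu

Visit order: Hana, Ada, Dee, Tao, Cyd, Wes, Gus, Jae, Ivy, Nia, Ben, Eli, Omar, Kai, Yul, Zoe, Rex, Xiu

Ivy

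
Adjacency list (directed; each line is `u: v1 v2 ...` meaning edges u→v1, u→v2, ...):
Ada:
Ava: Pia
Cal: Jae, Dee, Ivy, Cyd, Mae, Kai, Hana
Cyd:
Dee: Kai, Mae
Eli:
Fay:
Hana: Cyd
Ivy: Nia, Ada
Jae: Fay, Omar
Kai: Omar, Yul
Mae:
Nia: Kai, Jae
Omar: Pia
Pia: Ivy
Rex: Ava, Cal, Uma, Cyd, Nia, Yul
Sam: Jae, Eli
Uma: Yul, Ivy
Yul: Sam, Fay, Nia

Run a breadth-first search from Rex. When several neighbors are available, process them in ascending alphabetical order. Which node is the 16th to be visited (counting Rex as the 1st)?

Sam

Visit Rex; enqueue Ava, Cal, Cyd, Nia, Uma, Yul → queue [Ava, Cal, Cyd, Nia, Uma, Yul]
Visit Ava; enqueue Pia → queue [Cal, Cyd, Nia, Uma, Yul, Pia]
Visit Cal; enqueue Dee, Hana, Ivy, Jae, Kai, Mae → queue [Cyd, Nia, Uma, Yul, Pia, Dee, Hana, Ivy, Jae, Kai, Mae]
Visit Cyd → queue [Nia, Uma, Yul, Pia, Dee, Hana, Ivy, Jae, Kai, Mae]
Visit Nia → queue [Uma, Yul, Pia, Dee, Hana, Ivy, Jae, Kai, Mae]
Visit Uma → queue [Yul, Pia, Dee, Hana, Ivy, Jae, Kai, Mae]
Visit Yul; enqueue Fay, Sam → queue [Pia, Dee, Hana, Ivy, Jae, Kai, Mae, Fay, Sam]
Visit Pia → queue [Dee, Hana, Ivy, Jae, Kai, Mae, Fay, Sam]
Visit Dee → queue [Hana, Ivy, Jae, Kai, Mae, Fay, Sam]
Visit Hana → queue [Ivy, Jae, Kai, Mae, Fay, Sam]
Visit Ivy; enqueue Ada → queue [Jae, Kai, Mae, Fay, Sam, Ada]
Visit Jae; enqueue Omar → queue [Kai, Mae, Fay, Sam, Ada, Omar]
Visit Kai → queue [Mae, Fay, Sam, Ada, Omar]
Visit Mae → queue [Fay, Sam, Ada, Omar]
Visit Fay → queue [Sam, Ada, Omar]
Visit Sam; enqueue Eli → queue [Ada, Omar, Eli]
Visit Ada → queue [Omar, Eli]
Visit Omar → queue [Eli]
Visit Eli → queue []

Visit order: Rex, Ava, Cal, Cyd, Nia, Uma, Yul, Pia, Dee, Hana, Ivy, Jae, Kai, Mae, Fay, Sam, Ada, Omar, Eli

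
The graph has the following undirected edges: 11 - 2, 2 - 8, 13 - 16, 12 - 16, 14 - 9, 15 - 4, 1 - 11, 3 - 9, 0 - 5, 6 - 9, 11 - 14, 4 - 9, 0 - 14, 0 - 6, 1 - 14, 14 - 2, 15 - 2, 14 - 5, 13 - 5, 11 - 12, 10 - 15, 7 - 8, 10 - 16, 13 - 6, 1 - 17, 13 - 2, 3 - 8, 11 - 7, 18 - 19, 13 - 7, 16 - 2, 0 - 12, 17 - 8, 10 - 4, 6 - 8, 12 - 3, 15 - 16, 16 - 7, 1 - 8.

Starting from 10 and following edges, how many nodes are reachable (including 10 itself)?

BFS from 10 visits: 10, 4, 15, 16, 9, 2, 7, 12, 13, 3, 6, 14, 8, 11, 0, 5, 1, 17
Reachable nodes: 18 of 20 total.

18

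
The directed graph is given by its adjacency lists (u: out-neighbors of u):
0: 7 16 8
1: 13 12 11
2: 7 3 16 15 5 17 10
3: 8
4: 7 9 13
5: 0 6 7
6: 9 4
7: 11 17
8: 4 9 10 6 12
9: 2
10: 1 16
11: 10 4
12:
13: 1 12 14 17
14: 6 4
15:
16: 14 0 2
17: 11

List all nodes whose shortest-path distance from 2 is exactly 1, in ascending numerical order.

3, 5, 7, 10, 15, 16, 17

Level 0: 2
Level 1: 3, 5, 7, 10, 15, 16, 17
Level 2: 0, 1, 6, 8, 11, 14
Level 3: 4, 9, 12, 13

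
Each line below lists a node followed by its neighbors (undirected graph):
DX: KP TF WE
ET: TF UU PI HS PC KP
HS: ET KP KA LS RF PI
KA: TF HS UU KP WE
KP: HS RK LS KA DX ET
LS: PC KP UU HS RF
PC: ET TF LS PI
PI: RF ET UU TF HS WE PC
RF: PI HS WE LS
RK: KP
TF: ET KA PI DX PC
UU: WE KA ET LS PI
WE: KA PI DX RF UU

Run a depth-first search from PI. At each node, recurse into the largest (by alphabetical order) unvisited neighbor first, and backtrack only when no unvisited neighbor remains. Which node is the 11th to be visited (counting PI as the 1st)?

PC

Visit PI
PI → WE
WE → UU
UU → LS
LS → RF
RF → HS
HS → KP
KP → RK
KP → KA
KA → TF
TF → PC
PC → ET
TF → DX

Visit order: PI, WE, UU, LS, RF, HS, KP, RK, KA, TF, PC, ET, DX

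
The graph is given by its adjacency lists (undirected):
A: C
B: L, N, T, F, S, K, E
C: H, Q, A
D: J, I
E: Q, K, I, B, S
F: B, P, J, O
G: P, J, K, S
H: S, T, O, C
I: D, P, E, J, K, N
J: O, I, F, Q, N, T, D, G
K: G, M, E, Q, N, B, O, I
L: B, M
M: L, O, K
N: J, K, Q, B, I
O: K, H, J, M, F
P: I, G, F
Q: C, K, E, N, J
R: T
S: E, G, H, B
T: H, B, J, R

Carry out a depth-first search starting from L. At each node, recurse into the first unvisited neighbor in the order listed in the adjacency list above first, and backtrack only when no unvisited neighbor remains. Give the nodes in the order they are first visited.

L -> B -> N -> J -> O -> K -> G -> P -> I -> D -> E -> Q -> C -> H -> S -> T -> R -> A -> F -> M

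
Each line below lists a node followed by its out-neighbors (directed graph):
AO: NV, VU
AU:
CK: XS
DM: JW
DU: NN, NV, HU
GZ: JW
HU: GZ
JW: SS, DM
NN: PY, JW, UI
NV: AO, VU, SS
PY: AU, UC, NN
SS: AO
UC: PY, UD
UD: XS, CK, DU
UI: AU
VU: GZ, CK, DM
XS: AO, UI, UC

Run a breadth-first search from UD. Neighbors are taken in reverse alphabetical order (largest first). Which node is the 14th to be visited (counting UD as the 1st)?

SS

Visit UD; enqueue XS, DU, CK → queue [XS, DU, CK]
Visit XS; enqueue UI, UC, AO → queue [DU, CK, UI, UC, AO]
Visit DU; enqueue NV, NN, HU → queue [CK, UI, UC, AO, NV, NN, HU]
Visit CK → queue [UI, UC, AO, NV, NN, HU]
Visit UI; enqueue AU → queue [UC, AO, NV, NN, HU, AU]
Visit UC; enqueue PY → queue [AO, NV, NN, HU, AU, PY]
Visit AO; enqueue VU → queue [NV, NN, HU, AU, PY, VU]
Visit NV; enqueue SS → queue [NN, HU, AU, PY, VU, SS]
Visit NN; enqueue JW → queue [HU, AU, PY, VU, SS, JW]
Visit HU; enqueue GZ → queue [AU, PY, VU, SS, JW, GZ]
Visit AU → queue [PY, VU, SS, JW, GZ]
Visit PY → queue [VU, SS, JW, GZ]
Visit VU; enqueue DM → queue [SS, JW, GZ, DM]
Visit SS → queue [JW, GZ, DM]
Visit JW → queue [GZ, DM]
Visit GZ → queue [DM]
Visit DM → queue []

Visit order: UD, XS, DU, CK, UI, UC, AO, NV, NN, HU, AU, PY, VU, SS, JW, GZ, DM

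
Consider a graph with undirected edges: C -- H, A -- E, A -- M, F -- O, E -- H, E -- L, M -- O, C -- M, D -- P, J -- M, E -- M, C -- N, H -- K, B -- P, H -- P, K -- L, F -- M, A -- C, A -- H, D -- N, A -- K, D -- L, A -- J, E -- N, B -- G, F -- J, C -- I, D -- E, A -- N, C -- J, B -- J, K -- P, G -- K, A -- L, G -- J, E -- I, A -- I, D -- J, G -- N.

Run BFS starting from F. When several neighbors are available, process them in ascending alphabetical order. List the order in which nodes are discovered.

F → J → M → O → A → B → C → D → G → E → H → I → K → L → N → P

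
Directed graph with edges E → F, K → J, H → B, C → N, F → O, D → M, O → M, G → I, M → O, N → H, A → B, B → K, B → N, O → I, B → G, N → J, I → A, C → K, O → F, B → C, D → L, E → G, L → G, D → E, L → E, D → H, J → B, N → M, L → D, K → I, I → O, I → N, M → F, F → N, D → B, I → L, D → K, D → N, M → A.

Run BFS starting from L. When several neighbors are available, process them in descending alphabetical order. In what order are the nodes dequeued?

Visit L; enqueue G, E, D → queue [G, E, D]
Visit G; enqueue I → queue [E, D, I]
Visit E; enqueue F → queue [D, I, F]
Visit D; enqueue N, M, K, H, B → queue [I, F, N, M, K, H, B]
Visit I; enqueue O, A → queue [F, N, M, K, H, B, O, A]
Visit F → queue [N, M, K, H, B, O, A]
Visit N; enqueue J → queue [M, K, H, B, O, A, J]
Visit M → queue [K, H, B, O, A, J]
Visit K → queue [H, B, O, A, J]
Visit H → queue [B, O, A, J]
Visit B; enqueue C → queue [O, A, J, C]
Visit O → queue [A, J, C]
Visit A → queue [J, C]
Visit J → queue [C]
Visit C → queue []

L G E D I F N M K H B O A J C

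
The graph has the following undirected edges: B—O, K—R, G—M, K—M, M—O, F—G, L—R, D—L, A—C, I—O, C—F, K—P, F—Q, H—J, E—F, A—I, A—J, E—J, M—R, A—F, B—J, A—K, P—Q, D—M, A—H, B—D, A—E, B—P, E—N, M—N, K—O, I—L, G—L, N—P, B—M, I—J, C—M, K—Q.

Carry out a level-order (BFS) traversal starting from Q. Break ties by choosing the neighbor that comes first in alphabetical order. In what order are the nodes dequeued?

Q → F → K → P → A → C → E → G → M → O → R → B → N → H → I → J → L → D

Visit Q; enqueue F, K, P → queue [F, K, P]
Visit F; enqueue A, C, E, G → queue [K, P, A, C, E, G]
Visit K; enqueue M, O, R → queue [P, A, C, E, G, M, O, R]
Visit P; enqueue B, N → queue [A, C, E, G, M, O, R, B, N]
Visit A; enqueue H, I, J → queue [C, E, G, M, O, R, B, N, H, I, J]
Visit C → queue [E, G, M, O, R, B, N, H, I, J]
Visit E → queue [G, M, O, R, B, N, H, I, J]
Visit G; enqueue L → queue [M, O, R, B, N, H, I, J, L]
Visit M; enqueue D → queue [O, R, B, N, H, I, J, L, D]
Visit O → queue [R, B, N, H, I, J, L, D]
Visit R → queue [B, N, H, I, J, L, D]
Visit B → queue [N, H, I, J, L, D]
Visit N → queue [H, I, J, L, D]
Visit H → queue [I, J, L, D]
Visit I → queue [J, L, D]
Visit J → queue [L, D]
Visit L → queue [D]
Visit D → queue []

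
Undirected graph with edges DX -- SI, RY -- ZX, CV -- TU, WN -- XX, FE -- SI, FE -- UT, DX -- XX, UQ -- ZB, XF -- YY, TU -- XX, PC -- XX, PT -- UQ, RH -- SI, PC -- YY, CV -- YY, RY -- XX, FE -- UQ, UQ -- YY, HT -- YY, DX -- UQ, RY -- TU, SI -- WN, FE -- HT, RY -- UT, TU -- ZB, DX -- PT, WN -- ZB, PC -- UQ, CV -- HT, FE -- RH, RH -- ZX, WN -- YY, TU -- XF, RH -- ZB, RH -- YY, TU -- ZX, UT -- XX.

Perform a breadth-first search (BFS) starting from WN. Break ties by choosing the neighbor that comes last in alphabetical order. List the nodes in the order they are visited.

WN ZB YY XX SI UQ TU RH XF PC HT CV UT RY DX FE PT ZX

Visit WN; enqueue ZB, YY, XX, SI → queue [ZB, YY, XX, SI]
Visit ZB; enqueue UQ, TU, RH → queue [YY, XX, SI, UQ, TU, RH]
Visit YY; enqueue XF, PC, HT, CV → queue [XX, SI, UQ, TU, RH, XF, PC, HT, CV]
Visit XX; enqueue UT, RY, DX → queue [SI, UQ, TU, RH, XF, PC, HT, CV, UT, RY, DX]
Visit SI; enqueue FE → queue [UQ, TU, RH, XF, PC, HT, CV, UT, RY, DX, FE]
Visit UQ; enqueue PT → queue [TU, RH, XF, PC, HT, CV, UT, RY, DX, FE, PT]
Visit TU; enqueue ZX → queue [RH, XF, PC, HT, CV, UT, RY, DX, FE, PT, ZX]
Visit RH → queue [XF, PC, HT, CV, UT, RY, DX, FE, PT, ZX]
Visit XF → queue [PC, HT, CV, UT, RY, DX, FE, PT, ZX]
Visit PC → queue [HT, CV, UT, RY, DX, FE, PT, ZX]
Visit HT → queue [CV, UT, RY, DX, FE, PT, ZX]
Visit CV → queue [UT, RY, DX, FE, PT, ZX]
Visit UT → queue [RY, DX, FE, PT, ZX]
Visit RY → queue [DX, FE, PT, ZX]
Visit DX → queue [FE, PT, ZX]
Visit FE → queue [PT, ZX]
Visit PT → queue [ZX]
Visit ZX → queue []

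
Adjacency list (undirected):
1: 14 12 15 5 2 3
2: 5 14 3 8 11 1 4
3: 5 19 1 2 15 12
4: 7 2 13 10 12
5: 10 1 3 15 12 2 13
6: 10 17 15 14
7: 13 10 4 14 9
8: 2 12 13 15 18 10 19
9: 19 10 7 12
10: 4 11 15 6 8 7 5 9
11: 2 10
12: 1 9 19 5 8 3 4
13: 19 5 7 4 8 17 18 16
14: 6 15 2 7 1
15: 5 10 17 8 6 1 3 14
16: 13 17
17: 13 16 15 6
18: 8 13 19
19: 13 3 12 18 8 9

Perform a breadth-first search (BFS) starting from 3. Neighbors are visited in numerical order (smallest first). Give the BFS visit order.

3 -> 1 -> 2 -> 5 -> 12 -> 15 -> 19 -> 14 -> 4 -> 8 -> 11 -> 10 -> 13 -> 9 -> 6 -> 17 -> 18 -> 7 -> 16

Visit 3; enqueue 1, 2, 5, 12, 15, 19 → queue [1, 2, 5, 12, 15, 19]
Visit 1; enqueue 14 → queue [2, 5, 12, 15, 19, 14]
Visit 2; enqueue 4, 8, 11 → queue [5, 12, 15, 19, 14, 4, 8, 11]
Visit 5; enqueue 10, 13 → queue [12, 15, 19, 14, 4, 8, 11, 10, 13]
Visit 12; enqueue 9 → queue [15, 19, 14, 4, 8, 11, 10, 13, 9]
Visit 15; enqueue 6, 17 → queue [19, 14, 4, 8, 11, 10, 13, 9, 6, 17]
Visit 19; enqueue 18 → queue [14, 4, 8, 11, 10, 13, 9, 6, 17, 18]
Visit 14; enqueue 7 → queue [4, 8, 11, 10, 13, 9, 6, 17, 18, 7]
Visit 4 → queue [8, 11, 10, 13, 9, 6, 17, 18, 7]
Visit 8 → queue [11, 10, 13, 9, 6, 17, 18, 7]
Visit 11 → queue [10, 13, 9, 6, 17, 18, 7]
Visit 10 → queue [13, 9, 6, 17, 18, 7]
Visit 13; enqueue 16 → queue [9, 6, 17, 18, 7, 16]
Visit 9 → queue [6, 17, 18, 7, 16]
Visit 6 → queue [17, 18, 7, 16]
Visit 17 → queue [18, 7, 16]
Visit 18 → queue [7, 16]
Visit 7 → queue [16]
Visit 16 → queue []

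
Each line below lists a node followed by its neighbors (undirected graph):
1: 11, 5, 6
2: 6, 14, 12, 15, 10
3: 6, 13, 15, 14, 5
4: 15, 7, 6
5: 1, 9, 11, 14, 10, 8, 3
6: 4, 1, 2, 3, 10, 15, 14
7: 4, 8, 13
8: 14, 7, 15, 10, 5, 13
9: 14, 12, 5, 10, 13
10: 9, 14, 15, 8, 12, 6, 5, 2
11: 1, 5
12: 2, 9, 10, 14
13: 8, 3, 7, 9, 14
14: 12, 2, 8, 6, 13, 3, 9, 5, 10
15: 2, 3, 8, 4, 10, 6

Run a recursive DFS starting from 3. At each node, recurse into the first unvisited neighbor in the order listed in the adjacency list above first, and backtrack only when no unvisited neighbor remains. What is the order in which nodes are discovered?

Visit 3
3 → 6
6 → 4
4 → 15
15 → 2
2 → 14
14 → 12
12 → 9
9 → 5
5 → 1
1 → 11
5 → 10
10 → 8
8 → 7
7 → 13

3 -> 6 -> 4 -> 15 -> 2 -> 14 -> 12 -> 9 -> 5 -> 1 -> 11 -> 10 -> 8 -> 7 -> 13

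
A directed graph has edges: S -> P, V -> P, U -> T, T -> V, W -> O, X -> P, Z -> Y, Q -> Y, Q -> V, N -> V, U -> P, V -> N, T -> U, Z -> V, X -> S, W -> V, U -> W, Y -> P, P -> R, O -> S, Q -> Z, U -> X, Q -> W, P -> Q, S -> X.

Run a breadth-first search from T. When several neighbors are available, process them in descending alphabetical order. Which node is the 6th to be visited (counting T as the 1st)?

X

Visit T; enqueue V, U → queue [V, U]
Visit V; enqueue P, N → queue [U, P, N]
Visit U; enqueue X, W → queue [P, N, X, W]
Visit P; enqueue R, Q → queue [N, X, W, R, Q]
Visit N → queue [X, W, R, Q]
Visit X; enqueue S → queue [W, R, Q, S]
Visit W; enqueue O → queue [R, Q, S, O]
Visit R → queue [Q, S, O]
Visit Q; enqueue Z, Y → queue [S, O, Z, Y]
Visit S → queue [O, Z, Y]
Visit O → queue [Z, Y]
Visit Z → queue [Y]
Visit Y → queue []

Visit order: T, V, U, P, N, X, W, R, Q, S, O, Z, Y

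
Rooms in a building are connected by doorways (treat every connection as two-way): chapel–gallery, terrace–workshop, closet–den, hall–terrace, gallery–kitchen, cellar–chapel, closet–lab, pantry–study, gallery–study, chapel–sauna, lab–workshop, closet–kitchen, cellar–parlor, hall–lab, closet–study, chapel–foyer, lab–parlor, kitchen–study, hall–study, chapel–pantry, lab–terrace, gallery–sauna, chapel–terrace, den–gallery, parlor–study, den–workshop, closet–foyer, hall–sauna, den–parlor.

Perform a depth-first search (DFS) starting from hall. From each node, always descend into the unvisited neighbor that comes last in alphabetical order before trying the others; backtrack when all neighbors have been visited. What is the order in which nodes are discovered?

Visit hall
hall → terrace
terrace → workshop
workshop → lab
lab → parlor
parlor → study
study → pantry
pantry → chapel
chapel → sauna
sauna → gallery
gallery → kitchen
kitchen → closet
closet → foyer
closet → den
chapel → cellar

hall, terrace, workshop, lab, parlor, study, pantry, chapel, sauna, gallery, kitchen, closet, foyer, den, cellar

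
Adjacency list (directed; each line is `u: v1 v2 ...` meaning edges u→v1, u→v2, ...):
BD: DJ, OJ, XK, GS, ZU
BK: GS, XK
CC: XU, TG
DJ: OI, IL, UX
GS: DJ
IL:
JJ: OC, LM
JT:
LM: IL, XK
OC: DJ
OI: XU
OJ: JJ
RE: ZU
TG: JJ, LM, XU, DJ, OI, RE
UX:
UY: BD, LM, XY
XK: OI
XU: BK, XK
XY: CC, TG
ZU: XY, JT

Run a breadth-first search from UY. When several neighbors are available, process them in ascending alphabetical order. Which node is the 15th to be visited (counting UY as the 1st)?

JJ

Visit UY; enqueue BD, LM, XY → queue [BD, LM, XY]
Visit BD; enqueue DJ, GS, OJ, XK, ZU → queue [LM, XY, DJ, GS, OJ, XK, ZU]
Visit LM; enqueue IL → queue [XY, DJ, GS, OJ, XK, ZU, IL]
Visit XY; enqueue CC, TG → queue [DJ, GS, OJ, XK, ZU, IL, CC, TG]
Visit DJ; enqueue OI, UX → queue [GS, OJ, XK, ZU, IL, CC, TG, OI, UX]
Visit GS → queue [OJ, XK, ZU, IL, CC, TG, OI, UX]
Visit OJ; enqueue JJ → queue [XK, ZU, IL, CC, TG, OI, UX, JJ]
Visit XK → queue [ZU, IL, CC, TG, OI, UX, JJ]
Visit ZU; enqueue JT → queue [IL, CC, TG, OI, UX, JJ, JT]
Visit IL → queue [CC, TG, OI, UX, JJ, JT]
Visit CC; enqueue XU → queue [TG, OI, UX, JJ, JT, XU]
Visit TG; enqueue RE → queue [OI, UX, JJ, JT, XU, RE]
Visit OI → queue [UX, JJ, JT, XU, RE]
Visit UX → queue [JJ, JT, XU, RE]
Visit JJ; enqueue OC → queue [JT, XU, RE, OC]
Visit JT → queue [XU, RE, OC]
Visit XU; enqueue BK → queue [RE, OC, BK]
Visit RE → queue [OC, BK]
Visit OC → queue [BK]
Visit BK → queue []

Visit order: UY, BD, LM, XY, DJ, GS, OJ, XK, ZU, IL, CC, TG, OI, UX, JJ, JT, XU, RE, OC, BK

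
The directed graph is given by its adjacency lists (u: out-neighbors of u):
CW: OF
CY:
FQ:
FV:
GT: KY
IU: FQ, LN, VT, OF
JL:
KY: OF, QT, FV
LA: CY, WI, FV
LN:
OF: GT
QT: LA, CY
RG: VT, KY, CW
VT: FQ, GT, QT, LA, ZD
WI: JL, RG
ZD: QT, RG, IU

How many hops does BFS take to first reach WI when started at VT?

Level 0: VT
Level 1: FQ, GT, LA, QT, ZD
Level 2: CY, FV, IU, KY, RG, WI
Level 3: CW, JL, LN, OF
WI first appears at level 2.

2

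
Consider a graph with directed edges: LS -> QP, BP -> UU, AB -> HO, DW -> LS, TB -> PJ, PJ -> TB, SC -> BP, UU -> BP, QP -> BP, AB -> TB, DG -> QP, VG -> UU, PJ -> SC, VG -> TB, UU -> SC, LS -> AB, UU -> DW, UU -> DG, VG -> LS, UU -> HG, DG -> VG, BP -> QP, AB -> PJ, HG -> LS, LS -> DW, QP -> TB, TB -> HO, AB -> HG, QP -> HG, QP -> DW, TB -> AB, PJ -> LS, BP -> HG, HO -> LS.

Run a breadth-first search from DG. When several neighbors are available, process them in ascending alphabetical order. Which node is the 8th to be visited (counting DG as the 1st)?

Visit DG; enqueue QP, VG → queue [QP, VG]
Visit QP; enqueue BP, DW, HG, TB → queue [VG, BP, DW, HG, TB]
Visit VG; enqueue LS, UU → queue [BP, DW, HG, TB, LS, UU]
Visit BP → queue [DW, HG, TB, LS, UU]
Visit DW → queue [HG, TB, LS, UU]
Visit HG → queue [TB, LS, UU]
Visit TB; enqueue AB, HO, PJ → queue [LS, UU, AB, HO, PJ]
Visit LS → queue [UU, AB, HO, PJ]
Visit UU; enqueue SC → queue [AB, HO, PJ, SC]
Visit AB → queue [HO, PJ, SC]
Visit HO → queue [PJ, SC]
Visit PJ → queue [SC]
Visit SC → queue []

Visit order: DG, QP, VG, BP, DW, HG, TB, LS, UU, AB, HO, PJ, SC

LS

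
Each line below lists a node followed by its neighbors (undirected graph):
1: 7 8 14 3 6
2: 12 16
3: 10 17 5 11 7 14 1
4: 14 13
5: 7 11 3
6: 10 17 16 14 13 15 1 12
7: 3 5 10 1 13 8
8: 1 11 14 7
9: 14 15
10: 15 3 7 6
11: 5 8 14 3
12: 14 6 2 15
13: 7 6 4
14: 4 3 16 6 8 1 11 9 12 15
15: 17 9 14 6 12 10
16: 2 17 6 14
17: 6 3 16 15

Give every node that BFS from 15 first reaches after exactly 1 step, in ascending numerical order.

Level 0: 15
Level 1: 6, 9, 10, 12, 14, 17
Level 2: 1, 2, 3, 4, 7, 8, 11, 13, 16
Level 3: 5

6, 9, 10, 12, 14, 17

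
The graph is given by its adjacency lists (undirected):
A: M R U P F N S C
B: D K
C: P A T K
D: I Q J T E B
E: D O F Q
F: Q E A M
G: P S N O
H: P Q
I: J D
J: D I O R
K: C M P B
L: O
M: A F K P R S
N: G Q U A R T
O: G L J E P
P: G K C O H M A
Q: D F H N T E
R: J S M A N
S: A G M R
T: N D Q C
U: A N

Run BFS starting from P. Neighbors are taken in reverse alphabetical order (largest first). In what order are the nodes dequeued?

Visit P; enqueue O, M, K, H, G, C, A → queue [O, M, K, H, G, C, A]
Visit O; enqueue L, J, E → queue [M, K, H, G, C, A, L, J, E]
Visit M; enqueue S, R, F → queue [K, H, G, C, A, L, J, E, S, R, F]
Visit K; enqueue B → queue [H, G, C, A, L, J, E, S, R, F, B]
Visit H; enqueue Q → queue [G, C, A, L, J, E, S, R, F, B, Q]
Visit G; enqueue N → queue [C, A, L, J, E, S, R, F, B, Q, N]
Visit C; enqueue T → queue [A, L, J, E, S, R, F, B, Q, N, T]
Visit A; enqueue U → queue [L, J, E, S, R, F, B, Q, N, T, U]
Visit L → queue [J, E, S, R, F, B, Q, N, T, U]
Visit J; enqueue I, D → queue [E, S, R, F, B, Q, N, T, U, I, D]
Visit E → queue [S, R, F, B, Q, N, T, U, I, D]
Visit S → queue [R, F, B, Q, N, T, U, I, D]
Visit R → queue [F, B, Q, N, T, U, I, D]
Visit F → queue [B, Q, N, T, U, I, D]
Visit B → queue [Q, N, T, U, I, D]
Visit Q → queue [N, T, U, I, D]
Visit N → queue [T, U, I, D]
Visit T → queue [U, I, D]
Visit U → queue [I, D]
Visit I → queue [D]
Visit D → queue []

P → O → M → K → H → G → C → A → L → J → E → S → R → F → B → Q → N → T → U → I → D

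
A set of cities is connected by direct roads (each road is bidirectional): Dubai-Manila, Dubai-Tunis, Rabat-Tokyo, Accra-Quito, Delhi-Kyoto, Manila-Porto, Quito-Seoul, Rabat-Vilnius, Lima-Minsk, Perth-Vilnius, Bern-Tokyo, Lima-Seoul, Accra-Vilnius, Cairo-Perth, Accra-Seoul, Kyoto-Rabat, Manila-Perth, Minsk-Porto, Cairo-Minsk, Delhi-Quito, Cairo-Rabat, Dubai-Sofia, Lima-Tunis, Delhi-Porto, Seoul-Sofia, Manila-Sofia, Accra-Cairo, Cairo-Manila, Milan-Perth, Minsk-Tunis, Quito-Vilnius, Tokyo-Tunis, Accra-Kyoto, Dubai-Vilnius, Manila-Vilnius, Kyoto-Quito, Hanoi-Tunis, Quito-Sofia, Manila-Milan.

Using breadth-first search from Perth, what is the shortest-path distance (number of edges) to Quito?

Level 0: Perth
Level 1: Cairo, Manila, Milan, Vilnius
Level 2: Accra, Dubai, Minsk, Porto, Quito, Rabat, Sofia
Level 3: Delhi, Kyoto, Lima, Seoul, Tokyo, Tunis
Level 4: Bern, Hanoi
Quito first appears at level 2.

2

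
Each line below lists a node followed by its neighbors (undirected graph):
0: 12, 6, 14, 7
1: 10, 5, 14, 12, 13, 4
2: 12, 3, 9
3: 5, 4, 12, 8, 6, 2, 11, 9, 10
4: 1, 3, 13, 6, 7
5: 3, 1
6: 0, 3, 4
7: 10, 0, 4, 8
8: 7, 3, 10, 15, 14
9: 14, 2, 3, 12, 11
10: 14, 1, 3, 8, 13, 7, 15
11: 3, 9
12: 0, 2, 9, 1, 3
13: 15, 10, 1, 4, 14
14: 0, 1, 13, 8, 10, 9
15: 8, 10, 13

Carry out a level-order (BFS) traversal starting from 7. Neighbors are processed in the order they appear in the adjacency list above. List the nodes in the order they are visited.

Visit 7; enqueue 10, 0, 4, 8 → queue [10, 0, 4, 8]
Visit 10; enqueue 14, 1, 3, 13, 15 → queue [0, 4, 8, 14, 1, 3, 13, 15]
Visit 0; enqueue 12, 6 → queue [4, 8, 14, 1, 3, 13, 15, 12, 6]
Visit 4 → queue [8, 14, 1, 3, 13, 15, 12, 6]
Visit 8 → queue [14, 1, 3, 13, 15, 12, 6]
Visit 14; enqueue 9 → queue [1, 3, 13, 15, 12, 6, 9]
Visit 1; enqueue 5 → queue [3, 13, 15, 12, 6, 9, 5]
Visit 3; enqueue 2, 11 → queue [13, 15, 12, 6, 9, 5, 2, 11]
Visit 13 → queue [15, 12, 6, 9, 5, 2, 11]
Visit 15 → queue [12, 6, 9, 5, 2, 11]
Visit 12 → queue [6, 9, 5, 2, 11]
Visit 6 → queue [9, 5, 2, 11]
Visit 9 → queue [5, 2, 11]
Visit 5 → queue [2, 11]
Visit 2 → queue [11]
Visit 11 → queue []

7, 10, 0, 4, 8, 14, 1, 3, 13, 15, 12, 6, 9, 5, 2, 11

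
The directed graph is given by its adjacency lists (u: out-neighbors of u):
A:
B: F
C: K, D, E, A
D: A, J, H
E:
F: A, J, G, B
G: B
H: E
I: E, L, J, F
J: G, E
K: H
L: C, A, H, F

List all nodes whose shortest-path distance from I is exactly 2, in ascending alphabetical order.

Level 0: I
Level 1: E, F, J, L
Level 2: A, B, C, G, H
Level 3: D, K

A, B, C, G, H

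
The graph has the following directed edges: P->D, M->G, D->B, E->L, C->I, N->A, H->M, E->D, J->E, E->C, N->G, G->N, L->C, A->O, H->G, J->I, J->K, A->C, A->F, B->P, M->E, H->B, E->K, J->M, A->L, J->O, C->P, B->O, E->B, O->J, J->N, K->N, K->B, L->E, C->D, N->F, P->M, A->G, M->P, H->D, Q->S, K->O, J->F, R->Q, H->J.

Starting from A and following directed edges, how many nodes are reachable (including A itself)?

15

BFS from A visits: A, O, L, G, F, C, J, E, N, P, I, D, M, K, B
Reachable nodes: 15 of 19 total.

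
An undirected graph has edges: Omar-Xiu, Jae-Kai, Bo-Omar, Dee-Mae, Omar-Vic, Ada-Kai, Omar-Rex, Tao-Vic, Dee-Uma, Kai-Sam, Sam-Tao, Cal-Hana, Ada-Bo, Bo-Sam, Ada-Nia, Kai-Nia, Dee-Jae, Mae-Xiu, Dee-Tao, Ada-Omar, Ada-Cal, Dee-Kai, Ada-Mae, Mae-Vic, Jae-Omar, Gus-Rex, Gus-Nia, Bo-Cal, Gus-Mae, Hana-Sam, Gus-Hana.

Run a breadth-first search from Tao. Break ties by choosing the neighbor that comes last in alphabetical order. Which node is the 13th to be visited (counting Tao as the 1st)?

Visit Tao; enqueue Vic, Sam, Dee → queue [Vic, Sam, Dee]
Visit Vic; enqueue Omar, Mae → queue [Sam, Dee, Omar, Mae]
Visit Sam; enqueue Kai, Hana, Bo → queue [Dee, Omar, Mae, Kai, Hana, Bo]
Visit Dee; enqueue Uma, Jae → queue [Omar, Mae, Kai, Hana, Bo, Uma, Jae]
Visit Omar; enqueue Xiu, Rex, Ada → queue [Mae, Kai, Hana, Bo, Uma, Jae, Xiu, Rex, Ada]
Visit Mae; enqueue Gus → queue [Kai, Hana, Bo, Uma, Jae, Xiu, Rex, Ada, Gus]
Visit Kai; enqueue Nia → queue [Hana, Bo, Uma, Jae, Xiu, Rex, Ada, Gus, Nia]
Visit Hana; enqueue Cal → queue [Bo, Uma, Jae, Xiu, Rex, Ada, Gus, Nia, Cal]
Visit Bo → queue [Uma, Jae, Xiu, Rex, Ada, Gus, Nia, Cal]
Visit Uma → queue [Jae, Xiu, Rex, Ada, Gus, Nia, Cal]
Visit Jae → queue [Xiu, Rex, Ada, Gus, Nia, Cal]
Visit Xiu → queue [Rex, Ada, Gus, Nia, Cal]
Visit Rex → queue [Ada, Gus, Nia, Cal]
Visit Ada → queue [Gus, Nia, Cal]
Visit Gus → queue [Nia, Cal]
Visit Nia → queue [Cal]
Visit Cal → queue []

Visit order: Tao, Vic, Sam, Dee, Omar, Mae, Kai, Hana, Bo, Uma, Jae, Xiu, Rex, Ada, Gus, Nia, Cal

Rex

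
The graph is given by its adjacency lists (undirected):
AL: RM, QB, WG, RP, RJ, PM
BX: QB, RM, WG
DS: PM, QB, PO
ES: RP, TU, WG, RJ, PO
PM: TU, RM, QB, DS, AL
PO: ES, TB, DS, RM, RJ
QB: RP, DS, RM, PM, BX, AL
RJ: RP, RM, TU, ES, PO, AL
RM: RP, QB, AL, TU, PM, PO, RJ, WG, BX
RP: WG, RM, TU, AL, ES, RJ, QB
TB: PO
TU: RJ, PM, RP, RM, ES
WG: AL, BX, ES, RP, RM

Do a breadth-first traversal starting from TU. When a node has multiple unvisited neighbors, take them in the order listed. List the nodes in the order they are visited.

TU, RJ, PM, RP, RM, ES, PO, AL, QB, DS, WG, BX, TB

Visit TU; enqueue RJ, PM, RP, RM, ES → queue [RJ, PM, RP, RM, ES]
Visit RJ; enqueue PO, AL → queue [PM, RP, RM, ES, PO, AL]
Visit PM; enqueue QB, DS → queue [RP, RM, ES, PO, AL, QB, DS]
Visit RP; enqueue WG → queue [RM, ES, PO, AL, QB, DS, WG]
Visit RM; enqueue BX → queue [ES, PO, AL, QB, DS, WG, BX]
Visit ES → queue [PO, AL, QB, DS, WG, BX]
Visit PO; enqueue TB → queue [AL, QB, DS, WG, BX, TB]
Visit AL → queue [QB, DS, WG, BX, TB]
Visit QB → queue [DS, WG, BX, TB]
Visit DS → queue [WG, BX, TB]
Visit WG → queue [BX, TB]
Visit BX → queue [TB]
Visit TB → queue []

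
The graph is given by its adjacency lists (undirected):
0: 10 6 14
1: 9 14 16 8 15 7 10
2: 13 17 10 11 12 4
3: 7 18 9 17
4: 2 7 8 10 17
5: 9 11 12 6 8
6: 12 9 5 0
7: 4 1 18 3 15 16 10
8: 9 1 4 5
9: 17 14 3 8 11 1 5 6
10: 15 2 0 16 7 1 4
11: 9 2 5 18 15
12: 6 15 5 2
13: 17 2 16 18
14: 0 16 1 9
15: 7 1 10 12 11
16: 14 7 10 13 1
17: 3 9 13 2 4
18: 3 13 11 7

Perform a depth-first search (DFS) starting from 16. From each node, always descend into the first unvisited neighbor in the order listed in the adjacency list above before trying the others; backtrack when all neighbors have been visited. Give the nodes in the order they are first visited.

16, 14, 0, 10, 15, 7, 4, 2, 13, 17, 3, 18, 11, 9, 8, 1, 5, 12, 6

Visit 16
16 → 14
14 → 0
0 → 10
10 → 15
15 → 7
7 → 4
4 → 2
2 → 13
13 → 17
17 → 3
3 → 18
18 → 11
11 → 9
9 → 8
8 → 1
8 → 5
5 → 12
12 → 6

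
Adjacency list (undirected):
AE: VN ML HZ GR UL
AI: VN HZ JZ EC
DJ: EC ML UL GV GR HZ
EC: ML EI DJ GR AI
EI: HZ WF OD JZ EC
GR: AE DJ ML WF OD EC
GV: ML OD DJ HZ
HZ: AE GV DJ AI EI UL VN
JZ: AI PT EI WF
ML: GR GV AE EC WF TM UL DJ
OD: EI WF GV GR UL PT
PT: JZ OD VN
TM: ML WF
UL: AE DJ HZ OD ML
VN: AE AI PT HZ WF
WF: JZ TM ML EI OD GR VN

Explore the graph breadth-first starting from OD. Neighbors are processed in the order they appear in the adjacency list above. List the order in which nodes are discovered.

Visit OD; enqueue EI, WF, GV, GR, UL, PT → queue [EI, WF, GV, GR, UL, PT]
Visit EI; enqueue HZ, JZ, EC → queue [WF, GV, GR, UL, PT, HZ, JZ, EC]
Visit WF; enqueue TM, ML, VN → queue [GV, GR, UL, PT, HZ, JZ, EC, TM, ML, VN]
Visit GV; enqueue DJ → queue [GR, UL, PT, HZ, JZ, EC, TM, ML, VN, DJ]
Visit GR; enqueue AE → queue [UL, PT, HZ, JZ, EC, TM, ML, VN, DJ, AE]
Visit UL → queue [PT, HZ, JZ, EC, TM, ML, VN, DJ, AE]
Visit PT → queue [HZ, JZ, EC, TM, ML, VN, DJ, AE]
Visit HZ; enqueue AI → queue [JZ, EC, TM, ML, VN, DJ, AE, AI]
Visit JZ → queue [EC, TM, ML, VN, DJ, AE, AI]
Visit EC → queue [TM, ML, VN, DJ, AE, AI]
Visit TM → queue [ML, VN, DJ, AE, AI]
Visit ML → queue [VN, DJ, AE, AI]
Visit VN → queue [DJ, AE, AI]
Visit DJ → queue [AE, AI]
Visit AE → queue [AI]
Visit AI → queue []

OD, EI, WF, GV, GR, UL, PT, HZ, JZ, EC, TM, ML, VN, DJ, AE, AI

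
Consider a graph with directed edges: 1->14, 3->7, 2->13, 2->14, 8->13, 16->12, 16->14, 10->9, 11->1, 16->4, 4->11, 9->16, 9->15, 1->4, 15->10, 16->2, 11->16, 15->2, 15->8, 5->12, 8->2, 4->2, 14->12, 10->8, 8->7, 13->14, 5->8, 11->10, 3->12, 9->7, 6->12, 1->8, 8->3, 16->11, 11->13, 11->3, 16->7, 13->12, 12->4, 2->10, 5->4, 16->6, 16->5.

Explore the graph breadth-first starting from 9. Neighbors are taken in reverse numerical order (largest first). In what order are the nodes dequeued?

9, 16, 15, 7, 14, 12, 11, 6, 5, 4, 2, 10, 8, 13, 3, 1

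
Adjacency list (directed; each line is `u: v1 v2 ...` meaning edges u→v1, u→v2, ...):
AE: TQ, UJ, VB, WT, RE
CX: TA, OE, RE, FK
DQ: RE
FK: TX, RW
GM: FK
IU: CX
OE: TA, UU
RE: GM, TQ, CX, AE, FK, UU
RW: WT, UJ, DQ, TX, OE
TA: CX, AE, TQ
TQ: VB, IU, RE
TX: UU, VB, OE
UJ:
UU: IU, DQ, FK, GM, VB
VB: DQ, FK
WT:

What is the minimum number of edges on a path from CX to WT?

Level 0: CX
Level 1: FK, OE, RE, TA
Level 2: AE, GM, RW, TQ, TX, UU
Level 3: DQ, IU, UJ, VB, WT
WT first appears at level 3.

3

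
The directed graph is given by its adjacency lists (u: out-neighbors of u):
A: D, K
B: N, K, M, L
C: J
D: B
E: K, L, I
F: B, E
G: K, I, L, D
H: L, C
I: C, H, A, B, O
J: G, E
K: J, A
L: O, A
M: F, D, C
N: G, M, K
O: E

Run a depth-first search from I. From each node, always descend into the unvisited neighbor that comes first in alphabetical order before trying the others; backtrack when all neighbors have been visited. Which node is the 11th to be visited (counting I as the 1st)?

M

Visit I
I → A
A → D
D → B
B → K
K → J
J → E
E → L
L → O
J → G
B → M
M → C
M → F
B → N
I → H

Visit order: I, A, D, B, K, J, E, L, O, G, M, C, F, N, H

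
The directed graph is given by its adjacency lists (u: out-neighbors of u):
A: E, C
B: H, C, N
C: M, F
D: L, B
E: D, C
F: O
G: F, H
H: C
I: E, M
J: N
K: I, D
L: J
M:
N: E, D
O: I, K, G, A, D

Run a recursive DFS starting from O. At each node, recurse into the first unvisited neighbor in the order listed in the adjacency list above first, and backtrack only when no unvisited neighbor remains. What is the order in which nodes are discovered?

O, I, E, D, L, J, N, B, H, C, M, F, K, G, A

Visit O
O → I
I → E
E → D
D → L
L → J
J → N
D → B
B → H
H → C
C → M
C → F
O → K
O → G
O → A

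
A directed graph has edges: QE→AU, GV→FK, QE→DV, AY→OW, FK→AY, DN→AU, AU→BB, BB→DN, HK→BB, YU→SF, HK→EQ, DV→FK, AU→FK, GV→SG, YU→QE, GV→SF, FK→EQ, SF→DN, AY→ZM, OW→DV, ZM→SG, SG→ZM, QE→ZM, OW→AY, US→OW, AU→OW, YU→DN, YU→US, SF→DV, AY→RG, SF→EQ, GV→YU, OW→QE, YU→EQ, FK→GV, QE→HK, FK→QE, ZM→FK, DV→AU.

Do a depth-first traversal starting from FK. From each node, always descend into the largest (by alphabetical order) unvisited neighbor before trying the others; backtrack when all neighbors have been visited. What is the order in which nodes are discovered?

Visit FK
FK → QE
QE → ZM
ZM → SG
QE → HK
HK → EQ
HK → BB
BB → DN
DN → AU
AU → OW
OW → DV
OW → AY
AY → RG
FK → GV
GV → YU
YU → US
YU → SF

FK, QE, ZM, SG, HK, EQ, BB, DN, AU, OW, DV, AY, RG, GV, YU, US, SF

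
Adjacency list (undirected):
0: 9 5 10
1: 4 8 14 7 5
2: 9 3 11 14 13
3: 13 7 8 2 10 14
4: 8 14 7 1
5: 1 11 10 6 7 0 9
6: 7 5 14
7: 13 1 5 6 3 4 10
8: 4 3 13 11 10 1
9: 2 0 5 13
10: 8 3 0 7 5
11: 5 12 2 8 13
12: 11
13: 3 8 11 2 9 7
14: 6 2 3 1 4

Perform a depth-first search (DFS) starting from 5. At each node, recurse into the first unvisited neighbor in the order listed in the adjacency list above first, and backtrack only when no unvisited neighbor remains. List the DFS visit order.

5 → 1 → 4 → 8 → 3 → 13 → 11 → 12 → 2 → 9 → 0 → 10 → 7 → 6 → 14

Visit 5
5 → 1
1 → 4
4 → 8
8 → 3
3 → 13
13 → 11
11 → 12
11 → 2
2 → 9
9 → 0
0 → 10
10 → 7
7 → 6
6 → 14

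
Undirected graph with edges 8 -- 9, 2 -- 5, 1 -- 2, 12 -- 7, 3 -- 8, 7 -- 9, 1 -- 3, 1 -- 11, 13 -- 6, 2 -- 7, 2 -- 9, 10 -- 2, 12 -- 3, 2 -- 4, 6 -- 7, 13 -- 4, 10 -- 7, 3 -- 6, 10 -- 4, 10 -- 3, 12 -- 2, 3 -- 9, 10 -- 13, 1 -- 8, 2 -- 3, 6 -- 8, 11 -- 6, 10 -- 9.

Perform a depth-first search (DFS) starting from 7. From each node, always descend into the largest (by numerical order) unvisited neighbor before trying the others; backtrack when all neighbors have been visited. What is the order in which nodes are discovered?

7 → 12 → 3 → 10 → 13 → 6 → 11 → 1 → 8 → 9 → 2 → 5 → 4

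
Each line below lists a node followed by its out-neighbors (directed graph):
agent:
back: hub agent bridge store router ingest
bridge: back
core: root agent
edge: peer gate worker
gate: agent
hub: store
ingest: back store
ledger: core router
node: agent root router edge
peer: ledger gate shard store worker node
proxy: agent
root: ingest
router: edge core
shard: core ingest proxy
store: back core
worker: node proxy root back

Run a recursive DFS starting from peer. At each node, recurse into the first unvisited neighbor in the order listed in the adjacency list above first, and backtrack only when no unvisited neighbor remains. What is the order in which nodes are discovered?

Visit peer
peer → ledger
ledger → core
core → root
root → ingest
ingest → back
back → hub
hub → store
back → agent
back → bridge
back → router
router → edge
edge → gate
edge → worker
worker → node
worker → proxy
peer → shard

peer → ledger → core → root → ingest → back → hub → store → agent → bridge → router → edge → gate → worker → node → proxy → shard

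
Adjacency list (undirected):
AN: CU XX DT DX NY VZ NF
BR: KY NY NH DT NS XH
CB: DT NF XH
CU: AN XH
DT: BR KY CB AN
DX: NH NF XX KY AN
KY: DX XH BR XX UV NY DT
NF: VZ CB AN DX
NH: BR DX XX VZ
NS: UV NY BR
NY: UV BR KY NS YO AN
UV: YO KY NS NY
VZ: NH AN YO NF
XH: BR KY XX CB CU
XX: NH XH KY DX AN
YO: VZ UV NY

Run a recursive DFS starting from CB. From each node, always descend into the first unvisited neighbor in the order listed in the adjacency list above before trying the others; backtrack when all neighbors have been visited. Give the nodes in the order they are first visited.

CB → DT → BR → KY → DX → NH → XX → XH → CU → AN → NY → UV → YO → VZ → NF → NS

Visit CB
CB → DT
DT → BR
BR → KY
KY → DX
DX → NH
NH → XX
XX → XH
XH → CU
CU → AN
AN → NY
NY → UV
UV → YO
YO → VZ
VZ → NF
UV → NS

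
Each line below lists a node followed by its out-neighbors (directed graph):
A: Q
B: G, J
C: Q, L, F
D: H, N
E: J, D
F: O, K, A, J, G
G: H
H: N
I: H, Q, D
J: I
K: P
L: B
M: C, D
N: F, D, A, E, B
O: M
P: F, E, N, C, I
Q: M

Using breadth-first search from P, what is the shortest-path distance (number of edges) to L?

Level 0: P
Level 1: C, E, F, I, N
Level 2: A, B, D, G, H, J, K, L, O, Q
Level 3: M
L first appears at level 2.

2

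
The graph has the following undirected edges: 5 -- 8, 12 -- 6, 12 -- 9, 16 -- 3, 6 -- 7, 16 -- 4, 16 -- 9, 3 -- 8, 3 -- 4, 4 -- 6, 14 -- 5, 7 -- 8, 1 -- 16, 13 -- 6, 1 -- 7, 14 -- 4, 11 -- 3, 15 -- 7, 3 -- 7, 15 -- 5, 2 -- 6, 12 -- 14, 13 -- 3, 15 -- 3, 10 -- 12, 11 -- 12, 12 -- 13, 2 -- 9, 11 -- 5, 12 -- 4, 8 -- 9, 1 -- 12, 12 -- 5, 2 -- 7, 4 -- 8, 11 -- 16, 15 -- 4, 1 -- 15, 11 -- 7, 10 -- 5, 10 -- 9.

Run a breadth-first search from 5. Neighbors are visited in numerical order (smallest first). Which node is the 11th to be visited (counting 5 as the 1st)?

9

Visit 5; enqueue 8, 10, 11, 12, 14, 15 → queue [8, 10, 11, 12, 14, 15]
Visit 8; enqueue 3, 4, 7, 9 → queue [10, 11, 12, 14, 15, 3, 4, 7, 9]
Visit 10 → queue [11, 12, 14, 15, 3, 4, 7, 9]
Visit 11; enqueue 16 → queue [12, 14, 15, 3, 4, 7, 9, 16]
Visit 12; enqueue 1, 6, 13 → queue [14, 15, 3, 4, 7, 9, 16, 1, 6, 13]
Visit 14 → queue [15, 3, 4, 7, 9, 16, 1, 6, 13]
Visit 15 → queue [3, 4, 7, 9, 16, 1, 6, 13]
Visit 3 → queue [4, 7, 9, 16, 1, 6, 13]
Visit 4 → queue [7, 9, 16, 1, 6, 13]
Visit 7; enqueue 2 → queue [9, 16, 1, 6, 13, 2]
Visit 9 → queue [16, 1, 6, 13, 2]
Visit 16 → queue [1, 6, 13, 2]
Visit 1 → queue [6, 13, 2]
Visit 6 → queue [13, 2]
Visit 13 → queue [2]
Visit 2 → queue []

Visit order: 5, 8, 10, 11, 12, 14, 15, 3, 4, 7, 9, 16, 1, 6, 13, 2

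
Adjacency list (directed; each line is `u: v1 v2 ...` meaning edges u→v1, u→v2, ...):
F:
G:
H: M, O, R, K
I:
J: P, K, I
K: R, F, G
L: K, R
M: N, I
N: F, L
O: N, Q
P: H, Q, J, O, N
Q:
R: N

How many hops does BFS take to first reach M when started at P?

2

Level 0: P
Level 1: H, J, N, O, Q
Level 2: F, I, K, L, M, R
Level 3: G
M first appears at level 2.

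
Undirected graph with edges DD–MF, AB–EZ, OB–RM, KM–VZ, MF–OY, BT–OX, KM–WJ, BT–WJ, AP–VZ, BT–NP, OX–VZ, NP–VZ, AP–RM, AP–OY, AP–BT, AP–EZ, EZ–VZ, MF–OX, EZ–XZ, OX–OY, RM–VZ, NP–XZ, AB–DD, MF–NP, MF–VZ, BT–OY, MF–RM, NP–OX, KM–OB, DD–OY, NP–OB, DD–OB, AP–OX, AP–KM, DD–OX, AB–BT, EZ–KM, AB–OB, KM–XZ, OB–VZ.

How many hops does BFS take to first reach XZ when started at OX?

Level 0: OX
Level 1: AP, BT, DD, MF, NP, OY, VZ
Level 2: AB, EZ, KM, OB, RM, WJ, XZ
XZ first appears at level 2.

2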